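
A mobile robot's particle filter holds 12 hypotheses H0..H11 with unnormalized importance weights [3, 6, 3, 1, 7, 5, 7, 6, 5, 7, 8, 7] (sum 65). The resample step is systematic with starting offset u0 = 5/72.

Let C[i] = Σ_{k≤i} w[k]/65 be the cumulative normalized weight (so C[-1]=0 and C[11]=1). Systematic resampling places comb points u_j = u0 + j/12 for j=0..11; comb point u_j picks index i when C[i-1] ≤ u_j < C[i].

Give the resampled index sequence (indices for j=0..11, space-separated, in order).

C = [3/65, 9/65, 12/65, 1/5, 4/13, 5/13, 32/65, 38/65, 43/65, 10/13, 58/65, 1]
j=0: u_0=5/72 ∈ [3/65, 9/65) → index 1
j=1: u_1=11/72 ∈ [9/65, 12/65) → index 2
j=2: u_2=17/72 ∈ [1/5, 4/13) → index 4
j=3: u_3=23/72 ∈ [4/13, 5/13) → index 5
j=4: u_4=29/72 ∈ [5/13, 32/65) → index 6
j=5: u_5=35/72 ∈ [5/13, 32/65) → index 6
j=6: u_6=41/72 ∈ [32/65, 38/65) → index 7
j=7: u_7=47/72 ∈ [38/65, 43/65) → index 8
j=8: u_8=53/72 ∈ [43/65, 10/13) → index 9
j=9: u_9=59/72 ∈ [10/13, 58/65) → index 10
j=10: u_10=65/72 ∈ [58/65, 1) → index 11
j=11: u_11=71/72 ∈ [58/65, 1) → index 11

1 2 4 5 6 6 7 8 9 10 11 11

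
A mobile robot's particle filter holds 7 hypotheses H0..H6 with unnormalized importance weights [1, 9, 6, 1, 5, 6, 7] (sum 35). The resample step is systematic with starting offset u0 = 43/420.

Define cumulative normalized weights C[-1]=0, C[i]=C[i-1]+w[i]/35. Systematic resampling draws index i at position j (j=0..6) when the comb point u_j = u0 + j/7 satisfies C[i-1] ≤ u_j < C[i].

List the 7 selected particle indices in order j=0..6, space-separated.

1 1 2 4 5 6 6

C = [1/35, 2/7, 16/35, 17/35, 22/35, 4/5, 1]
j=0: u_0=43/420 ∈ [1/35, 2/7) → index 1
j=1: u_1=103/420 ∈ [1/35, 2/7) → index 1
j=2: u_2=163/420 ∈ [2/7, 16/35) → index 2
j=3: u_3=223/420 ∈ [17/35, 22/35) → index 4
j=4: u_4=283/420 ∈ [22/35, 4/5) → index 5
j=5: u_5=49/60 ∈ [4/5, 1) → index 6
j=6: u_6=403/420 ∈ [4/5, 1) → index 6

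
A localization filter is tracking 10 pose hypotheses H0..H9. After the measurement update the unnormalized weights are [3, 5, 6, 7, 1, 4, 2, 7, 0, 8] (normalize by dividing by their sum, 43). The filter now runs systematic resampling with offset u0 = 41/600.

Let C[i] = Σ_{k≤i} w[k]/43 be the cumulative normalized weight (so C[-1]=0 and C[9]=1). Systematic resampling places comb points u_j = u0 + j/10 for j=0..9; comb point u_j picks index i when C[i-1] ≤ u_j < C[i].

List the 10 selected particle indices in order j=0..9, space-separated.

0 1 2 3 3 5 7 7 9 9

C = [3/43, 8/43, 14/43, 21/43, 22/43, 26/43, 28/43, 35/43, 35/43, 1]
j=0: u_0=41/600 ∈ [0, 3/43) → index 0
j=1: u_1=101/600 ∈ [3/43, 8/43) → index 1
j=2: u_2=161/600 ∈ [8/43, 14/43) → index 2
j=3: u_3=221/600 ∈ [14/43, 21/43) → index 3
j=4: u_4=281/600 ∈ [14/43, 21/43) → index 3
j=5: u_5=341/600 ∈ [22/43, 26/43) → index 5
j=6: u_6=401/600 ∈ [28/43, 35/43) → index 7
j=7: u_7=461/600 ∈ [28/43, 35/43) → index 7
j=8: u_8=521/600 ∈ [35/43, 1) → index 9
j=9: u_9=581/600 ∈ [35/43, 1) → index 9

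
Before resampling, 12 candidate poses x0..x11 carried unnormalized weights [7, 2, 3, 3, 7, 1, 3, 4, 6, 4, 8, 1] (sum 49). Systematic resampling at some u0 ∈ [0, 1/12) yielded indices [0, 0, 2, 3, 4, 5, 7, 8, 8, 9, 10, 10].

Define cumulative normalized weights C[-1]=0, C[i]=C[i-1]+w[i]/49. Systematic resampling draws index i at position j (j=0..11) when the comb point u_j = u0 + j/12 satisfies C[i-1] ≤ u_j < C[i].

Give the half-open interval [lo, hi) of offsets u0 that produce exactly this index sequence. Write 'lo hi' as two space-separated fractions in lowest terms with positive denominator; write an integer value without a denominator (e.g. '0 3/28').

19/588 31/588

C = [1/7, 9/49, 12/49, 15/49, 22/49, 23/49, 26/49, 30/49, 36/49, 40/49, 48/49, 1]
j=0 picked index 0: u0 ∈ [0, 1/7)
j=1 picked index 0: u0 ∈ [-1/12, 5/84)
j=2 picked index 2: u0 ∈ [5/294, 23/294)
j=3 picked index 3: u0 ∈ [-1/196, 11/196)
j=4 picked index 4: u0 ∈ [-4/147, 17/147)
j=5 picked index 5: u0 ∈ [19/588, 31/588)
j=6 picked index 7: u0 ∈ [3/98, 11/98)
j=7 picked index 8: u0 ∈ [17/588, 89/588)
j=8 picked index 8: u0 ∈ [-8/147, 10/147)
j=9 picked index 9: u0 ∈ [-3/196, 13/196)
j=10 picked index 10: u0 ∈ [-5/294, 43/294)
j=11 picked index 10: u0 ∈ [-59/588, 37/588)
intersection: [19/588, 31/588)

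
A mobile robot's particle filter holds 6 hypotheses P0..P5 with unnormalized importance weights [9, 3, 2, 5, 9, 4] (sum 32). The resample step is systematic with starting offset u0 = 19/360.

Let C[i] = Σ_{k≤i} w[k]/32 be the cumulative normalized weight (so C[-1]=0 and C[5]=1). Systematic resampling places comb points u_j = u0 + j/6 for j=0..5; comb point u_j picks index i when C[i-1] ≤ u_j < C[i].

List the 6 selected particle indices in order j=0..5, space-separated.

0 0 2 3 4 5

C = [9/32, 3/8, 7/16, 19/32, 7/8, 1]
j=0: u_0=19/360 ∈ [0, 9/32) → index 0
j=1: u_1=79/360 ∈ [0, 9/32) → index 0
j=2: u_2=139/360 ∈ [3/8, 7/16) → index 2
j=3: u_3=199/360 ∈ [7/16, 19/32) → index 3
j=4: u_4=259/360 ∈ [19/32, 7/8) → index 4
j=5: u_5=319/360 ∈ [7/8, 1) → index 5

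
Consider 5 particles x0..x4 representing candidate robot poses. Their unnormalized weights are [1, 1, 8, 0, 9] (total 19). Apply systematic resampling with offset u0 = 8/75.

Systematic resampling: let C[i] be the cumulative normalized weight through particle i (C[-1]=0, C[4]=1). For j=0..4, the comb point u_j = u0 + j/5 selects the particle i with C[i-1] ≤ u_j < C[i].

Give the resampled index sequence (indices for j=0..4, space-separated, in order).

C = [1/19, 2/19, 10/19, 10/19, 1]
j=0: u_0=8/75 ∈ [2/19, 10/19) → index 2
j=1: u_1=23/75 ∈ [2/19, 10/19) → index 2
j=2: u_2=38/75 ∈ [2/19, 10/19) → index 2
j=3: u_3=53/75 ∈ [10/19, 1) → index 4
j=4: u_4=68/75 ∈ [10/19, 1) → index 4

2 2 2 4 4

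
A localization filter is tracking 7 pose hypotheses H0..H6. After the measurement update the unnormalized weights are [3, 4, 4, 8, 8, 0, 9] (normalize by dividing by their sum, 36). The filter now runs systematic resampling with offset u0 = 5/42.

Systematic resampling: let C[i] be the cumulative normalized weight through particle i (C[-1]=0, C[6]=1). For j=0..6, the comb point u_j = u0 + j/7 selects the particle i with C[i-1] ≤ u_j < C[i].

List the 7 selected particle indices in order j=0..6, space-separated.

1 2 3 4 4 6 6

C = [1/12, 7/36, 11/36, 19/36, 3/4, 3/4, 1]
j=0: u_0=5/42 ∈ [1/12, 7/36) → index 1
j=1: u_1=11/42 ∈ [7/36, 11/36) → index 2
j=2: u_2=17/42 ∈ [11/36, 19/36) → index 3
j=3: u_3=23/42 ∈ [19/36, 3/4) → index 4
j=4: u_4=29/42 ∈ [19/36, 3/4) → index 4
j=5: u_5=5/6 ∈ [3/4, 1) → index 6
j=6: u_6=41/42 ∈ [3/4, 1) → index 6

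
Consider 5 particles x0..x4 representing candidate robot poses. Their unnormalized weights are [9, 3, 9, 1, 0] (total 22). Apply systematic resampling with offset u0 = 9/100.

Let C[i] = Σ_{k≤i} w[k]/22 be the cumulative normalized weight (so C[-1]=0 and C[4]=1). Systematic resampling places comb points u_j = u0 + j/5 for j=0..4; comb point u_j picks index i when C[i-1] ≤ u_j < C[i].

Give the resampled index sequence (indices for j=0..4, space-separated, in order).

0 0 1 2 2

C = [9/22, 6/11, 21/22, 1, 1]
j=0: u_0=9/100 ∈ [0, 9/22) → index 0
j=1: u_1=29/100 ∈ [0, 9/22) → index 0
j=2: u_2=49/100 ∈ [9/22, 6/11) → index 1
j=3: u_3=69/100 ∈ [6/11, 21/22) → index 2
j=4: u_4=89/100 ∈ [6/11, 21/22) → index 2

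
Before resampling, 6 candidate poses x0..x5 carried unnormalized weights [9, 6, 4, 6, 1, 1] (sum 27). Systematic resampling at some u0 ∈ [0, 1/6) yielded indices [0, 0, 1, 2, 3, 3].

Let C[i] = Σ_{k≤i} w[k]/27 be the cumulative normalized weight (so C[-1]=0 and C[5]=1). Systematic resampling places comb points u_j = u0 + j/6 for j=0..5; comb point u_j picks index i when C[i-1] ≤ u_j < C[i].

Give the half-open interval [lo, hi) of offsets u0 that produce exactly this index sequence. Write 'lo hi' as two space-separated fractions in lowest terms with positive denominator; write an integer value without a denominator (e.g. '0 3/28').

C = [1/3, 5/9, 19/27, 25/27, 26/27, 1]
j=0 picked index 0: u0 ∈ [0, 1/3)
j=1 picked index 0: u0 ∈ [-1/6, 1/6)
j=2 picked index 1: u0 ∈ [0, 2/9)
j=3 picked index 2: u0 ∈ [1/18, 11/54)
j=4 picked index 3: u0 ∈ [1/27, 7/27)
j=5 picked index 3: u0 ∈ [-7/54, 5/54)
intersection: [1/18, 5/54)

1/18 5/54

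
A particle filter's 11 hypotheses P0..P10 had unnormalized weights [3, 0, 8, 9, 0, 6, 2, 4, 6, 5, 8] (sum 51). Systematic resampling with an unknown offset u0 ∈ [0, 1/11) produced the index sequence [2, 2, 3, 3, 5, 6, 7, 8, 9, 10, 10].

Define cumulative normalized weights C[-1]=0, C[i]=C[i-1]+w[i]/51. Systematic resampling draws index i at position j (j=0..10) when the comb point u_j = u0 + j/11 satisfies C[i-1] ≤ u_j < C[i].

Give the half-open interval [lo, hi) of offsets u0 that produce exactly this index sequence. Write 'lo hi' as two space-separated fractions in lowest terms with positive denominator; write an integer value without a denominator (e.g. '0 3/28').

1/17 46/561

C = [1/17, 1/17, 11/51, 20/51, 20/51, 26/51, 28/51, 32/51, 38/51, 43/51, 1]
j=0 picked index 2: u0 ∈ [1/17, 11/51)
j=1 picked index 2: u0 ∈ [-6/187, 70/561)
j=2 picked index 3: u0 ∈ [19/561, 118/561)
j=3 picked index 3: u0 ∈ [-32/561, 67/561)
j=4 picked index 5: u0 ∈ [16/561, 82/561)
j=5 picked index 6: u0 ∈ [31/561, 53/561)
j=6 picked index 7: u0 ∈ [2/561, 46/561)
j=7 picked index 8: u0 ∈ [-5/561, 61/561)
j=8 picked index 9: u0 ∈ [10/561, 65/561)
j=9 picked index 10: u0 ∈ [14/561, 2/11)
j=10 picked index 10: u0 ∈ [-37/561, 1/11)
intersection: [1/17, 46/561)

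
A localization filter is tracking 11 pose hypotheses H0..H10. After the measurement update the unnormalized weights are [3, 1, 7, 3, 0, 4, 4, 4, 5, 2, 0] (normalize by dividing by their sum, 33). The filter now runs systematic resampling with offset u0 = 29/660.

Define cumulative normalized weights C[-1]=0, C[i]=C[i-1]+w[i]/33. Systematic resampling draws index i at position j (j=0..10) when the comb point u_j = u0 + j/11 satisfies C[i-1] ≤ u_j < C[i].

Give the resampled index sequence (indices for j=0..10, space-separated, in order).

C = [1/11, 4/33, 1/3, 14/33, 14/33, 6/11, 2/3, 26/33, 31/33, 1, 1]
j=0: u_0=29/660 ∈ [0, 1/11) → index 0
j=1: u_1=89/660 ∈ [4/33, 1/3) → index 2
j=2: u_2=149/660 ∈ [4/33, 1/3) → index 2
j=3: u_3=19/60 ∈ [4/33, 1/3) → index 2
j=4: u_4=269/660 ∈ [1/3, 14/33) → index 3
j=5: u_5=329/660 ∈ [14/33, 6/11) → index 5
j=6: u_6=389/660 ∈ [6/11, 2/3) → index 6
j=7: u_7=449/660 ∈ [2/3, 26/33) → index 7
j=8: u_8=509/660 ∈ [2/3, 26/33) → index 7
j=9: u_9=569/660 ∈ [26/33, 31/33) → index 8
j=10: u_10=629/660 ∈ [31/33, 1) → index 9

0 2 2 2 3 5 6 7 7 8 9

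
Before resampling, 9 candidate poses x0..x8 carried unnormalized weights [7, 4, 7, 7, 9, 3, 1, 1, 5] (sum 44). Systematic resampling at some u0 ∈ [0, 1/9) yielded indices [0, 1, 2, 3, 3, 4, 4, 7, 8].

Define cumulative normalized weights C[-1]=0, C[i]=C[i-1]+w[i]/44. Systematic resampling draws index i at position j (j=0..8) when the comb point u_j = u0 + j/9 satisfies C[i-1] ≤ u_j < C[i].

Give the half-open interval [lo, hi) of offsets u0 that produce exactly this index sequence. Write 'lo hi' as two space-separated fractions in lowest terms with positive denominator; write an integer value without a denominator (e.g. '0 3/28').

17/198 7/66

C = [7/44, 1/4, 9/22, 25/44, 17/22, 37/44, 19/22, 39/44, 1]
j=0 picked index 0: u0 ∈ [0, 7/44)
j=1 picked index 1: u0 ∈ [19/396, 5/36)
j=2 picked index 2: u0 ∈ [1/36, 37/198)
j=3 picked index 3: u0 ∈ [5/66, 31/132)
j=4 picked index 3: u0 ∈ [-7/198, 49/396)
j=5 picked index 4: u0 ∈ [5/396, 43/198)
j=6 picked index 4: u0 ∈ [-13/132, 7/66)
j=7 picked index 7: u0 ∈ [17/198, 43/396)
j=8 picked index 8: u0 ∈ [-1/396, 1/9)
intersection: [17/198, 7/66)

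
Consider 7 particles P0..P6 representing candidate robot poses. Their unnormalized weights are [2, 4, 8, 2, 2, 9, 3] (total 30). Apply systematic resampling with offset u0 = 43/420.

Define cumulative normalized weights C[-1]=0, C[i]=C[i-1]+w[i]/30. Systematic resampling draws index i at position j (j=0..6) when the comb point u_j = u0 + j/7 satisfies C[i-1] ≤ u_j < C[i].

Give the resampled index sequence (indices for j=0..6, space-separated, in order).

C = [1/15, 1/5, 7/15, 8/15, 3/5, 9/10, 1]
j=0: u_0=43/420 ∈ [1/15, 1/5) → index 1
j=1: u_1=103/420 ∈ [1/5, 7/15) → index 2
j=2: u_2=163/420 ∈ [1/5, 7/15) → index 2
j=3: u_3=223/420 ∈ [7/15, 8/15) → index 3
j=4: u_4=283/420 ∈ [3/5, 9/10) → index 5
j=5: u_5=49/60 ∈ [3/5, 9/10) → index 5
j=6: u_6=403/420 ∈ [9/10, 1) → index 6

1 2 2 3 5 5 6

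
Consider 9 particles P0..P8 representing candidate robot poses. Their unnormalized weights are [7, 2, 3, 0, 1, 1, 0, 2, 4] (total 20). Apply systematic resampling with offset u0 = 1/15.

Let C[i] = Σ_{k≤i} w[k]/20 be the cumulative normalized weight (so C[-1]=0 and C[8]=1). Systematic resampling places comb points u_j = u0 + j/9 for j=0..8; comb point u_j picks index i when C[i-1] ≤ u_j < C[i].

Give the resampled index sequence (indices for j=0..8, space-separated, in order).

C = [7/20, 9/20, 3/5, 3/5, 13/20, 7/10, 7/10, 4/5, 1]
j=0: u_0=1/15 ∈ [0, 7/20) → index 0
j=1: u_1=8/45 ∈ [0, 7/20) → index 0
j=2: u_2=13/45 ∈ [0, 7/20) → index 0
j=3: u_3=2/5 ∈ [7/20, 9/20) → index 1
j=4: u_4=23/45 ∈ [9/20, 3/5) → index 2
j=5: u_5=28/45 ∈ [3/5, 13/20) → index 4
j=6: u_6=11/15 ∈ [7/10, 4/5) → index 7
j=7: u_7=38/45 ∈ [4/5, 1) → index 8
j=8: u_8=43/45 ∈ [4/5, 1) → index 8

0 0 0 1 2 4 7 8 8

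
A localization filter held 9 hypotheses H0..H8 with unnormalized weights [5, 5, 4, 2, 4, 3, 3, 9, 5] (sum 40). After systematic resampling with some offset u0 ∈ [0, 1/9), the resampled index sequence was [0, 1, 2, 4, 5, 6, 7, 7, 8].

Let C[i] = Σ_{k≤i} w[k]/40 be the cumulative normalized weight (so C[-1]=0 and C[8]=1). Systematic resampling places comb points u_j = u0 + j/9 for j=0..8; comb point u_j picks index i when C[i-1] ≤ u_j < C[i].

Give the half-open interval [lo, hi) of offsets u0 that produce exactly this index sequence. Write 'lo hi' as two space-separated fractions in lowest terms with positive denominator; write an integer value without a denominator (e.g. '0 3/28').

C = [1/8, 1/4, 7/20, 2/5, 1/2, 23/40, 13/20, 7/8, 1]
j=0 picked index 0: u0 ∈ [0, 1/8)
j=1 picked index 1: u0 ∈ [1/72, 5/36)
j=2 picked index 2: u0 ∈ [1/36, 23/180)
j=3 picked index 4: u0 ∈ [1/15, 1/6)
j=4 picked index 5: u0 ∈ [1/18, 47/360)
j=5 picked index 6: u0 ∈ [7/360, 17/180)
j=6 picked index 7: u0 ∈ [-1/60, 5/24)
j=7 picked index 7: u0 ∈ [-23/180, 7/72)
j=8 picked index 8: u0 ∈ [-1/72, 1/9)
intersection: [1/15, 17/180)

1/15 17/180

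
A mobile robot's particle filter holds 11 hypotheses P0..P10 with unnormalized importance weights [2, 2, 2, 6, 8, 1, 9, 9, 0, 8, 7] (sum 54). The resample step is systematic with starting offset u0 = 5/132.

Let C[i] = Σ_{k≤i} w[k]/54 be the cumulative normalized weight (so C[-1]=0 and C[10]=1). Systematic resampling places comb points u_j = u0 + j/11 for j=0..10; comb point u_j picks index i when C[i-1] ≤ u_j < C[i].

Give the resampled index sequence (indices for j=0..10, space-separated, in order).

C = [1/27, 2/27, 1/9, 2/9, 10/27, 7/18, 5/9, 13/18, 13/18, 47/54, 1]
j=0: u_0=5/132 ∈ [1/27, 2/27) → index 1
j=1: u_1=17/132 ∈ [1/9, 2/9) → index 3
j=2: u_2=29/132 ∈ [1/9, 2/9) → index 3
j=3: u_3=41/132 ∈ [2/9, 10/27) → index 4
j=4: u_4=53/132 ∈ [7/18, 5/9) → index 6
j=5: u_5=65/132 ∈ [7/18, 5/9) → index 6
j=6: u_6=7/12 ∈ [5/9, 13/18) → index 7
j=7: u_7=89/132 ∈ [5/9, 13/18) → index 7
j=8: u_8=101/132 ∈ [13/18, 47/54) → index 9
j=9: u_9=113/132 ∈ [13/18, 47/54) → index 9
j=10: u_10=125/132 ∈ [47/54, 1) → index 10

1 3 3 4 6 6 7 7 9 9 10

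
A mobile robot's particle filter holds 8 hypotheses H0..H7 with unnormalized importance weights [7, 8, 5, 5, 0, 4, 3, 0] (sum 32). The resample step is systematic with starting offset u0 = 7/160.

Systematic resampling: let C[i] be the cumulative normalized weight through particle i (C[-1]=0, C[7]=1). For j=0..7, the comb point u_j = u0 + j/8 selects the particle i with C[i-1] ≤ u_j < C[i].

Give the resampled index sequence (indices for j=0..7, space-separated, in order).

C = [7/32, 15/32, 5/8, 25/32, 25/32, 29/32, 1, 1]
j=0: u_0=7/160 ∈ [0, 7/32) → index 0
j=1: u_1=27/160 ∈ [0, 7/32) → index 0
j=2: u_2=47/160 ∈ [7/32, 15/32) → index 1
j=3: u_3=67/160 ∈ [7/32, 15/32) → index 1
j=4: u_4=87/160 ∈ [15/32, 5/8) → index 2
j=5: u_5=107/160 ∈ [5/8, 25/32) → index 3
j=6: u_6=127/160 ∈ [25/32, 29/32) → index 5
j=7: u_7=147/160 ∈ [29/32, 1) → index 6

0 0 1 1 2 3 5 6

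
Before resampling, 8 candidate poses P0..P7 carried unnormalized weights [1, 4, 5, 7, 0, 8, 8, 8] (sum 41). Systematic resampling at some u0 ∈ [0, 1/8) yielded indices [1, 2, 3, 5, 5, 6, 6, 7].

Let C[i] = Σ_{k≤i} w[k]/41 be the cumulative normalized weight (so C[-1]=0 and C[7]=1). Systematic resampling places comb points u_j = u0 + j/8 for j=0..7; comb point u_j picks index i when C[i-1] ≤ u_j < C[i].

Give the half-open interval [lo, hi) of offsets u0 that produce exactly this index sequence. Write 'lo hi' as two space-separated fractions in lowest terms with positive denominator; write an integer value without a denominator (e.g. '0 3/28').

C = [1/41, 5/41, 10/41, 17/41, 17/41, 25/41, 33/41, 1]
j=0 picked index 1: u0 ∈ [1/41, 5/41)
j=1 picked index 2: u0 ∈ [-1/328, 39/328)
j=2 picked index 3: u0 ∈ [-1/164, 27/164)
j=3 picked index 5: u0 ∈ [13/328, 77/328)
j=4 picked index 5: u0 ∈ [-7/82, 9/82)
j=5 picked index 6: u0 ∈ [-5/328, 59/328)
j=6 picked index 6: u0 ∈ [-23/164, 9/164)
j=7 picked index 7: u0 ∈ [-23/328, 1/8)
intersection: [13/328, 9/164)

13/328 9/164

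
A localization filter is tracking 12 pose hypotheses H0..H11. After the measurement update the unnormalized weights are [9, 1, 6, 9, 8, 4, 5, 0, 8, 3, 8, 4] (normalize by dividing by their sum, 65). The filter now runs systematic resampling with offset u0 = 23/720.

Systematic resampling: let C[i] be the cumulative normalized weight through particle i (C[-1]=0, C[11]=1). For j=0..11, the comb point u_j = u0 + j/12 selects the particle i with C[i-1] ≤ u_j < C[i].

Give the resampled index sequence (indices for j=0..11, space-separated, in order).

0 0 2 3 3 4 5 6 8 9 10 11

C = [9/65, 2/13, 16/65, 5/13, 33/65, 37/65, 42/65, 42/65, 10/13, 53/65, 61/65, 1]
j=0: u_0=23/720 ∈ [0, 9/65) → index 0
j=1: u_1=83/720 ∈ [0, 9/65) → index 0
j=2: u_2=143/720 ∈ [2/13, 16/65) → index 2
j=3: u_3=203/720 ∈ [16/65, 5/13) → index 3
j=4: u_4=263/720 ∈ [16/65, 5/13) → index 3
j=5: u_5=323/720 ∈ [5/13, 33/65) → index 4
j=6: u_6=383/720 ∈ [33/65, 37/65) → index 5
j=7: u_7=443/720 ∈ [37/65, 42/65) → index 6
j=8: u_8=503/720 ∈ [42/65, 10/13) → index 8
j=9: u_9=563/720 ∈ [10/13, 53/65) → index 9
j=10: u_10=623/720 ∈ [53/65, 61/65) → index 10
j=11: u_11=683/720 ∈ [61/65, 1) → index 11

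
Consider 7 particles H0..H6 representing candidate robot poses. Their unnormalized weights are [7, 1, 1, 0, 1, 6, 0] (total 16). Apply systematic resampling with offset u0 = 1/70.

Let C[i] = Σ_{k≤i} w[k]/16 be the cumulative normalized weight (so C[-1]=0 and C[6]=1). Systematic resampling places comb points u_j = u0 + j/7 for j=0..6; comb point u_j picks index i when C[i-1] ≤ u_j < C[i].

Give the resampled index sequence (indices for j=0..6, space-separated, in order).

0 0 0 1 4 5 5

C = [7/16, 1/2, 9/16, 9/16, 5/8, 1, 1]
j=0: u_0=1/70 ∈ [0, 7/16) → index 0
j=1: u_1=11/70 ∈ [0, 7/16) → index 0
j=2: u_2=3/10 ∈ [0, 7/16) → index 0
j=3: u_3=31/70 ∈ [7/16, 1/2) → index 1
j=4: u_4=41/70 ∈ [9/16, 5/8) → index 4
j=5: u_5=51/70 ∈ [5/8, 1) → index 5
j=6: u_6=61/70 ∈ [5/8, 1) → index 5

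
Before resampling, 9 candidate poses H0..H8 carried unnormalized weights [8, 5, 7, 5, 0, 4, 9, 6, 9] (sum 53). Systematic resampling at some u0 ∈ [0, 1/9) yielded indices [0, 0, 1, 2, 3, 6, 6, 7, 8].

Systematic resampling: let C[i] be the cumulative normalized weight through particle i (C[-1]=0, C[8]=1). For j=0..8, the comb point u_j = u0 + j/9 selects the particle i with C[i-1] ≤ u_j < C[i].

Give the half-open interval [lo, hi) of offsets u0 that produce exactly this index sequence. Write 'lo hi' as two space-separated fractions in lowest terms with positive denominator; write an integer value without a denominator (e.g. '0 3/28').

C = [8/53, 13/53, 20/53, 25/53, 25/53, 29/53, 38/53, 44/53, 1]
j=0 picked index 0: u0 ∈ [0, 8/53)
j=1 picked index 0: u0 ∈ [-1/9, 19/477)
j=2 picked index 1: u0 ∈ [-34/477, 11/477)
j=3 picked index 2: u0 ∈ [-14/159, 7/159)
j=4 picked index 3: u0 ∈ [-32/477, 13/477)
j=5 picked index 6: u0 ∈ [-4/477, 77/477)
j=6 picked index 6: u0 ∈ [-19/159, 8/159)
j=7 picked index 7: u0 ∈ [-29/477, 25/477)
j=8 picked index 8: u0 ∈ [-28/477, 1/9)
intersection: [0, 11/477)

0 11/477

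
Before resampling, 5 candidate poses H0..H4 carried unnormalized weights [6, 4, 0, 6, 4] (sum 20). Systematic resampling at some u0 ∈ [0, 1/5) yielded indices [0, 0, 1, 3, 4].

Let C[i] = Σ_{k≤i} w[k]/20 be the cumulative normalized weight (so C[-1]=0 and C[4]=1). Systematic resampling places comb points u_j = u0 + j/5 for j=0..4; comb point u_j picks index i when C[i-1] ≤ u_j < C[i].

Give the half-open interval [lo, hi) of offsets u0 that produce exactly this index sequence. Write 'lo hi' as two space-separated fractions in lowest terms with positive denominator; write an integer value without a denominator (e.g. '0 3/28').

C = [3/10, 1/2, 1/2, 4/5, 1]
j=0 picked index 0: u0 ∈ [0, 3/10)
j=1 picked index 0: u0 ∈ [-1/5, 1/10)
j=2 picked index 1: u0 ∈ [-1/10, 1/10)
j=3 picked index 3: u0 ∈ [-1/10, 1/5)
j=4 picked index 4: u0 ∈ [0, 1/5)
intersection: [0, 1/10)

0 1/10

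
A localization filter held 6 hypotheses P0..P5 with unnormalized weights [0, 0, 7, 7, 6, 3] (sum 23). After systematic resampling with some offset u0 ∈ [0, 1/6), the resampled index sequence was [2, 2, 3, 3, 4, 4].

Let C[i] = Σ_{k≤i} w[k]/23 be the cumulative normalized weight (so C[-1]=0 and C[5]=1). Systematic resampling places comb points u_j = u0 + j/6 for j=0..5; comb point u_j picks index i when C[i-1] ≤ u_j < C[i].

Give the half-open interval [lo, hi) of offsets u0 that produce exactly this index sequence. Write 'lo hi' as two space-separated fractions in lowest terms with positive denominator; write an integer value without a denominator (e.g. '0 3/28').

0 5/138

C = [0, 0, 7/23, 14/23, 20/23, 1]
j=0 picked index 2: u0 ∈ [0, 7/23)
j=1 picked index 2: u0 ∈ [-1/6, 19/138)
j=2 picked index 3: u0 ∈ [-2/69, 19/69)
j=3 picked index 3: u0 ∈ [-9/46, 5/46)
j=4 picked index 4: u0 ∈ [-4/69, 14/69)
j=5 picked index 4: u0 ∈ [-31/138, 5/138)
intersection: [0, 5/138)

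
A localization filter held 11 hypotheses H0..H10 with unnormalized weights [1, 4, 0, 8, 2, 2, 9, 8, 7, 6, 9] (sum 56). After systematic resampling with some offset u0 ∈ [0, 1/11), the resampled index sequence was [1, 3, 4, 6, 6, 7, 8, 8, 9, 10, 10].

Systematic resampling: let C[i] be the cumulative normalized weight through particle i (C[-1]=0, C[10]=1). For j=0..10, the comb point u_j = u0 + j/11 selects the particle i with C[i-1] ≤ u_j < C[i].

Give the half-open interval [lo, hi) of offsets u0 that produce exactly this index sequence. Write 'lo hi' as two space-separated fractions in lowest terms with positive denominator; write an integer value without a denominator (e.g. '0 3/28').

C = [1/56, 5/56, 5/56, 13/56, 15/56, 17/56, 13/28, 17/28, 41/56, 47/56, 1]
j=0 picked index 1: u0 ∈ [1/56, 5/56)
j=1 picked index 3: u0 ∈ [-1/616, 87/616)
j=2 picked index 4: u0 ∈ [31/616, 53/616)
j=3 picked index 6: u0 ∈ [19/616, 59/308)
j=4 picked index 6: u0 ∈ [-37/616, 31/308)
j=5 picked index 7: u0 ∈ [3/308, 47/308)
j=6 picked index 8: u0 ∈ [19/308, 115/616)
j=7 picked index 8: u0 ∈ [-9/308, 59/616)
j=8 picked index 9: u0 ∈ [3/616, 69/616)
j=9 picked index 10: u0 ∈ [13/616, 2/11)
j=10 picked index 10: u0 ∈ [-43/616, 1/11)
intersection: [19/308, 53/616)

19/308 53/616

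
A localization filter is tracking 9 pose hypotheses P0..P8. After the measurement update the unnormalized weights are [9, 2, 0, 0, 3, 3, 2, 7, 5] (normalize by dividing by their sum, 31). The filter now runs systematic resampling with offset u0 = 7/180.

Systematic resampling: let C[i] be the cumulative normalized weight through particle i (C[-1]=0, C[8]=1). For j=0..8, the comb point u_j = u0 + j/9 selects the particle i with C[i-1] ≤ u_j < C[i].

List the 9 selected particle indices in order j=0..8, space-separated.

0 0 0 4 5 6 7 7 8

C = [9/31, 11/31, 11/31, 11/31, 14/31, 17/31, 19/31, 26/31, 1]
j=0: u_0=7/180 ∈ [0, 9/31) → index 0
j=1: u_1=3/20 ∈ [0, 9/31) → index 0
j=2: u_2=47/180 ∈ [0, 9/31) → index 0
j=3: u_3=67/180 ∈ [11/31, 14/31) → index 4
j=4: u_4=29/60 ∈ [14/31, 17/31) → index 5
j=5: u_5=107/180 ∈ [17/31, 19/31) → index 6
j=6: u_6=127/180 ∈ [19/31, 26/31) → index 7
j=7: u_7=49/60 ∈ [19/31, 26/31) → index 7
j=8: u_8=167/180 ∈ [26/31, 1) → index 8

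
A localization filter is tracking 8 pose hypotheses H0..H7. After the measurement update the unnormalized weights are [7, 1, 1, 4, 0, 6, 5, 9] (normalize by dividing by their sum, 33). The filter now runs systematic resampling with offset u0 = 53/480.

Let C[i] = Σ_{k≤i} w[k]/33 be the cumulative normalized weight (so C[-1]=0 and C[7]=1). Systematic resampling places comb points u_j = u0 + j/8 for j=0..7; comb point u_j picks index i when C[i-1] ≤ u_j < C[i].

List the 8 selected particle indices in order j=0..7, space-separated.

C = [7/33, 8/33, 3/11, 13/33, 13/33, 19/33, 8/11, 1]
j=0: u_0=53/480 ∈ [0, 7/33) → index 0
j=1: u_1=113/480 ∈ [7/33, 8/33) → index 1
j=2: u_2=173/480 ∈ [3/11, 13/33) → index 3
j=3: u_3=233/480 ∈ [13/33, 19/33) → index 5
j=4: u_4=293/480 ∈ [19/33, 8/11) → index 6
j=5: u_5=353/480 ∈ [8/11, 1) → index 7
j=6: u_6=413/480 ∈ [8/11, 1) → index 7
j=7: u_7=473/480 ∈ [8/11, 1) → index 7

0 1 3 5 6 7 7 7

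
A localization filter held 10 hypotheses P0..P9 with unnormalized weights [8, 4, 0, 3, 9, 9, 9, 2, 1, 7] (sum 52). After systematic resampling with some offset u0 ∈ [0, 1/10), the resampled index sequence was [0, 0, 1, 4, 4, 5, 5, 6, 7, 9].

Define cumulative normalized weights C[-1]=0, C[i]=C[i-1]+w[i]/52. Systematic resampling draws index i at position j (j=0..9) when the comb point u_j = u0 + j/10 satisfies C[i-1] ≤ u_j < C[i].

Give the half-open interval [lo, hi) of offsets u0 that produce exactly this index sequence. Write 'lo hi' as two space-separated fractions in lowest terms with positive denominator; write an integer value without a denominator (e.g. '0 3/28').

1/130 2/65

C = [2/13, 3/13, 3/13, 15/52, 6/13, 33/52, 21/26, 11/13, 45/52, 1]
j=0 picked index 0: u0 ∈ [0, 2/13)
j=1 picked index 0: u0 ∈ [-1/10, 7/130)
j=2 picked index 1: u0 ∈ [-3/65, 2/65)
j=3 picked index 4: u0 ∈ [-3/260, 21/130)
j=4 picked index 4: u0 ∈ [-29/260, 4/65)
j=5 picked index 5: u0 ∈ [-1/26, 7/52)
j=6 picked index 5: u0 ∈ [-9/65, 9/260)
j=7 picked index 6: u0 ∈ [-17/260, 7/65)
j=8 picked index 7: u0 ∈ [1/130, 3/65)
j=9 picked index 9: u0 ∈ [-9/260, 1/10)
intersection: [1/130, 2/65)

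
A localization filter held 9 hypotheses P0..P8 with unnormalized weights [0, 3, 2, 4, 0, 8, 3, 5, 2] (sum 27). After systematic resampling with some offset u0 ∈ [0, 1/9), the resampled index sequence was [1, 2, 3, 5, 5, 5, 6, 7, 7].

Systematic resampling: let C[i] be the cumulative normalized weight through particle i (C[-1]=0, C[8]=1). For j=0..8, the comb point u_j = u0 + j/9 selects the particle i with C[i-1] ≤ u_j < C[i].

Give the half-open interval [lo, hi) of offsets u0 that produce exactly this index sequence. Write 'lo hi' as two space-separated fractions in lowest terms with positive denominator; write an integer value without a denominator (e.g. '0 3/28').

C = [0, 1/9, 5/27, 1/3, 1/3, 17/27, 20/27, 25/27, 1]
j=0 picked index 1: u0 ∈ [0, 1/9)
j=1 picked index 2: u0 ∈ [0, 2/27)
j=2 picked index 3: u0 ∈ [-1/27, 1/9)
j=3 picked index 5: u0 ∈ [0, 8/27)
j=4 picked index 5: u0 ∈ [-1/9, 5/27)
j=5 picked index 5: u0 ∈ [-2/9, 2/27)
j=6 picked index 6: u0 ∈ [-1/27, 2/27)
j=7 picked index 7: u0 ∈ [-1/27, 4/27)
j=8 picked index 7: u0 ∈ [-4/27, 1/27)
intersection: [0, 1/27)

0 1/27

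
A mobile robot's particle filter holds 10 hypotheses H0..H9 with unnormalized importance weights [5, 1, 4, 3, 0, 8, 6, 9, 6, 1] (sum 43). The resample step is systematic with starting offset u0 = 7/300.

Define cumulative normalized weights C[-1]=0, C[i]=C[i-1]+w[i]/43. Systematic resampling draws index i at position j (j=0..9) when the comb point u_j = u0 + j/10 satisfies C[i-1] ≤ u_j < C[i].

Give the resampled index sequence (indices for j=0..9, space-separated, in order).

0 1 2 5 5 6 6 7 7 8

C = [5/43, 6/43, 10/43, 13/43, 13/43, 21/43, 27/43, 36/43, 42/43, 1]
j=0: u_0=7/300 ∈ [0, 5/43) → index 0
j=1: u_1=37/300 ∈ [5/43, 6/43) → index 1
j=2: u_2=67/300 ∈ [6/43, 10/43) → index 2
j=3: u_3=97/300 ∈ [13/43, 21/43) → index 5
j=4: u_4=127/300 ∈ [13/43, 21/43) → index 5
j=5: u_5=157/300 ∈ [21/43, 27/43) → index 6
j=6: u_6=187/300 ∈ [21/43, 27/43) → index 6
j=7: u_7=217/300 ∈ [27/43, 36/43) → index 7
j=8: u_8=247/300 ∈ [27/43, 36/43) → index 7
j=9: u_9=277/300 ∈ [36/43, 42/43) → index 8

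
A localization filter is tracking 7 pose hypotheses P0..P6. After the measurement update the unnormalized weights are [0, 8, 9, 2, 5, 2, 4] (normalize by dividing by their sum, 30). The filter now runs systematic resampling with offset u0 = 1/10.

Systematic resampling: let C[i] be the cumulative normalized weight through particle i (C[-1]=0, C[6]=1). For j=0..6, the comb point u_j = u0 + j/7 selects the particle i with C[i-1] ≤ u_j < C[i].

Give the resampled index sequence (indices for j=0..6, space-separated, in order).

C = [0, 4/15, 17/30, 19/30, 4/5, 13/15, 1]
j=0: u_0=1/10 ∈ [0, 4/15) → index 1
j=1: u_1=17/70 ∈ [0, 4/15) → index 1
j=2: u_2=27/70 ∈ [4/15, 17/30) → index 2
j=3: u_3=37/70 ∈ [4/15, 17/30) → index 2
j=4: u_4=47/70 ∈ [19/30, 4/5) → index 4
j=5: u_5=57/70 ∈ [4/5, 13/15) → index 5
j=6: u_6=67/70 ∈ [13/15, 1) → index 6

1 1 2 2 4 5 6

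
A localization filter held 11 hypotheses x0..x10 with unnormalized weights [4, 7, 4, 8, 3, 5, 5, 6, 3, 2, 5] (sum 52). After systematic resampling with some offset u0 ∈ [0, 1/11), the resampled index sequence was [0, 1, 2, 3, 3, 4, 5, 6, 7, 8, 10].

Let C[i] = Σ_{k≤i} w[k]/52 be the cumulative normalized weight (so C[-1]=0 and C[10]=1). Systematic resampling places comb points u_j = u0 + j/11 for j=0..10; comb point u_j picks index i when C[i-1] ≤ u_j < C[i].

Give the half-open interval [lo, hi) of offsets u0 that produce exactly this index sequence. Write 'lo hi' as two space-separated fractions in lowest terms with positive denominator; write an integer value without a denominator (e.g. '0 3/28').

17/572 1/22

C = [1/13, 11/52, 15/52, 23/52, 1/2, 31/52, 9/13, 21/26, 45/52, 47/52, 1]
j=0 picked index 0: u0 ∈ [0, 1/13)
j=1 picked index 1: u0 ∈ [-2/143, 69/572)
j=2 picked index 2: u0 ∈ [17/572, 61/572)
j=3 picked index 3: u0 ∈ [9/572, 97/572)
j=4 picked index 3: u0 ∈ [-43/572, 45/572)
j=5 picked index 4: u0 ∈ [-7/572, 1/22)
j=6 picked index 5: u0 ∈ [-1/22, 29/572)
j=7 picked index 6: u0 ∈ [-23/572, 8/143)
j=8 picked index 7: u0 ∈ [-5/143, 23/286)
j=9 picked index 8: u0 ∈ [-3/286, 27/572)
j=10 picked index 10: u0 ∈ [-3/572, 1/11)
intersection: [17/572, 1/22)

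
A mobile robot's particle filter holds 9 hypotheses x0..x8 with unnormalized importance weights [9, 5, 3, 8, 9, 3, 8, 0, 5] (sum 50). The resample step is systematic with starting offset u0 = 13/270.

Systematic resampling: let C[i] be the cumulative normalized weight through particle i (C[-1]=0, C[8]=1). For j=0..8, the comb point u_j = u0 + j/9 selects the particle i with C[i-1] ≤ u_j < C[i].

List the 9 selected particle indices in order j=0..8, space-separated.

0 0 1 3 3 4 5 6 8

C = [9/50, 7/25, 17/50, 1/2, 17/25, 37/50, 9/10, 9/10, 1]
j=0: u_0=13/270 ∈ [0, 9/50) → index 0
j=1: u_1=43/270 ∈ [0, 9/50) → index 0
j=2: u_2=73/270 ∈ [9/50, 7/25) → index 1
j=3: u_3=103/270 ∈ [17/50, 1/2) → index 3
j=4: u_4=133/270 ∈ [17/50, 1/2) → index 3
j=5: u_5=163/270 ∈ [1/2, 17/25) → index 4
j=6: u_6=193/270 ∈ [17/25, 37/50) → index 5
j=7: u_7=223/270 ∈ [37/50, 9/10) → index 6
j=8: u_8=253/270 ∈ [9/10, 1) → index 8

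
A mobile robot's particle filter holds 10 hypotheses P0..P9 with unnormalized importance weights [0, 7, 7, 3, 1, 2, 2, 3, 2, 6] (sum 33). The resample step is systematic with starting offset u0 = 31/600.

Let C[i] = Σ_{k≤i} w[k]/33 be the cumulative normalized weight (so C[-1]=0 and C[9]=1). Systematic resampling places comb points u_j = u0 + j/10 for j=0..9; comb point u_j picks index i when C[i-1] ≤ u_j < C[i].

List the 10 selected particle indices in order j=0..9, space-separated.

1 1 2 2 3 5 6 7 9 9

C = [0, 7/33, 14/33, 17/33, 6/11, 20/33, 2/3, 25/33, 9/11, 1]
j=0: u_0=31/600 ∈ [0, 7/33) → index 1
j=1: u_1=91/600 ∈ [0, 7/33) → index 1
j=2: u_2=151/600 ∈ [7/33, 14/33) → index 2
j=3: u_3=211/600 ∈ [7/33, 14/33) → index 2
j=4: u_4=271/600 ∈ [14/33, 17/33) → index 3
j=5: u_5=331/600 ∈ [6/11, 20/33) → index 5
j=6: u_6=391/600 ∈ [20/33, 2/3) → index 6
j=7: u_7=451/600 ∈ [2/3, 25/33) → index 7
j=8: u_8=511/600 ∈ [9/11, 1) → index 9
j=9: u_9=571/600 ∈ [9/11, 1) → index 9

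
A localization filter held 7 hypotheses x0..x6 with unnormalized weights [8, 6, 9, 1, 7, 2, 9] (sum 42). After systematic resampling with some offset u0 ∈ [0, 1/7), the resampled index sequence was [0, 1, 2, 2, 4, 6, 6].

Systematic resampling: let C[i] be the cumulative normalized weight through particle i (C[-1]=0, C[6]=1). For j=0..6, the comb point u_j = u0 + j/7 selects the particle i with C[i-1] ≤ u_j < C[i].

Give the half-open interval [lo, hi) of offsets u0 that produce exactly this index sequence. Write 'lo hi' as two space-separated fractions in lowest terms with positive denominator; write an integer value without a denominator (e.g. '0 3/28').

C = [4/21, 1/3, 23/42, 4/7, 31/42, 11/14, 1]
j=0 picked index 0: u0 ∈ [0, 4/21)
j=1 picked index 1: u0 ∈ [1/21, 4/21)
j=2 picked index 2: u0 ∈ [1/21, 11/42)
j=3 picked index 2: u0 ∈ [-2/21, 5/42)
j=4 picked index 4: u0 ∈ [0, 1/6)
j=5 picked index 6: u0 ∈ [1/14, 2/7)
j=6 picked index 6: u0 ∈ [-1/14, 1/7)
intersection: [1/14, 5/42)

1/14 5/42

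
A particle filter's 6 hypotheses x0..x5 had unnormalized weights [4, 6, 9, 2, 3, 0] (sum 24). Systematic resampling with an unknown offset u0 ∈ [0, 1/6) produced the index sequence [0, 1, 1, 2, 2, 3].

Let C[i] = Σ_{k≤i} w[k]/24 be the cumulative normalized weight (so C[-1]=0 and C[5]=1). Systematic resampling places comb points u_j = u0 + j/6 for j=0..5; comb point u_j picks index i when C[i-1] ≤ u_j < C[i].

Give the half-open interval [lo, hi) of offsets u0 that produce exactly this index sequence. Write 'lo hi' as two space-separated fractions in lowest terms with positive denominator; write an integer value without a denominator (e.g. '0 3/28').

C = [1/6, 5/12, 19/24, 7/8, 1, 1]
j=0 picked index 0: u0 ∈ [0, 1/6)
j=1 picked index 1: u0 ∈ [0, 1/4)
j=2 picked index 1: u0 ∈ [-1/6, 1/12)
j=3 picked index 2: u0 ∈ [-1/12, 7/24)
j=4 picked index 2: u0 ∈ [-1/4, 1/8)
j=5 picked index 3: u0 ∈ [-1/24, 1/24)
intersection: [0, 1/24)

0 1/24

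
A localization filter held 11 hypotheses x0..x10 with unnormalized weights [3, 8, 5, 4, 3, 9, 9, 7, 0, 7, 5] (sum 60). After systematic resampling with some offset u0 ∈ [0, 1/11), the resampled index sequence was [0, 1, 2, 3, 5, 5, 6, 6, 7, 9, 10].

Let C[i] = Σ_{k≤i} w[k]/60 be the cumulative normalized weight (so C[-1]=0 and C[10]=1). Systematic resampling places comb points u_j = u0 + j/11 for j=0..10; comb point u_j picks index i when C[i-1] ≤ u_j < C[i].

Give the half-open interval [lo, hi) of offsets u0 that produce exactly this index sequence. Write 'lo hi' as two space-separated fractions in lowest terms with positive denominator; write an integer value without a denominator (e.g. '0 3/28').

13/660 31/660

C = [1/20, 11/60, 4/15, 1/3, 23/60, 8/15, 41/60, 4/5, 4/5, 11/12, 1]
j=0 picked index 0: u0 ∈ [0, 1/20)
j=1 picked index 1: u0 ∈ [-9/220, 61/660)
j=2 picked index 2: u0 ∈ [1/660, 14/165)
j=3 picked index 3: u0 ∈ [-1/165, 2/33)
j=4 picked index 5: u0 ∈ [13/660, 28/165)
j=5 picked index 5: u0 ∈ [-47/660, 13/165)
j=6 picked index 6: u0 ∈ [-2/165, 91/660)
j=7 picked index 6: u0 ∈ [-17/165, 31/660)
j=8 picked index 7: u0 ∈ [-29/660, 4/55)
j=9 picked index 9: u0 ∈ [-1/55, 13/132)
j=10 picked index 10: u0 ∈ [1/132, 1/11)
intersection: [13/660, 31/660)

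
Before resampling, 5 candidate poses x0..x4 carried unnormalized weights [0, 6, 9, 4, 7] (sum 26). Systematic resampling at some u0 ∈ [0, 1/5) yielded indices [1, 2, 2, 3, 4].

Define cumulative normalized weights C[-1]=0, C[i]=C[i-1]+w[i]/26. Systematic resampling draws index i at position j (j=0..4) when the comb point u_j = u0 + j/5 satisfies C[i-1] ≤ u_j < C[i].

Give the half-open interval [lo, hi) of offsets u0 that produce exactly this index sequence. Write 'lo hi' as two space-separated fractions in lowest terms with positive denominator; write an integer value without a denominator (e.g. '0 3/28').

2/65 17/130

C = [0, 3/13, 15/26, 19/26, 1]
j=0 picked index 1: u0 ∈ [0, 3/13)
j=1 picked index 2: u0 ∈ [2/65, 49/130)
j=2 picked index 2: u0 ∈ [-11/65, 23/130)
j=3 picked index 3: u0 ∈ [-3/130, 17/130)
j=4 picked index 4: u0 ∈ [-9/130, 1/5)
intersection: [2/65, 17/130)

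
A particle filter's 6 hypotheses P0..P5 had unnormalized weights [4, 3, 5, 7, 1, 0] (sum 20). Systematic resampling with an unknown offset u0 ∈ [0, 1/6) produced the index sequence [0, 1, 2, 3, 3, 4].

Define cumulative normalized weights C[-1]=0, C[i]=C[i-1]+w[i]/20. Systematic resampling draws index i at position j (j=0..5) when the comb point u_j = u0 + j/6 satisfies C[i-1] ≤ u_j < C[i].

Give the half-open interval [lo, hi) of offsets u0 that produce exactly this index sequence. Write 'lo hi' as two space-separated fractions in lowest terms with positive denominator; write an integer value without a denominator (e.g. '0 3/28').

7/60 1/6

C = [1/5, 7/20, 3/5, 19/20, 1, 1]
j=0 picked index 0: u0 ∈ [0, 1/5)
j=1 picked index 1: u0 ∈ [1/30, 11/60)
j=2 picked index 2: u0 ∈ [1/60, 4/15)
j=3 picked index 3: u0 ∈ [1/10, 9/20)
j=4 picked index 3: u0 ∈ [-1/15, 17/60)
j=5 picked index 4: u0 ∈ [7/60, 1/6)
intersection: [7/60, 1/6)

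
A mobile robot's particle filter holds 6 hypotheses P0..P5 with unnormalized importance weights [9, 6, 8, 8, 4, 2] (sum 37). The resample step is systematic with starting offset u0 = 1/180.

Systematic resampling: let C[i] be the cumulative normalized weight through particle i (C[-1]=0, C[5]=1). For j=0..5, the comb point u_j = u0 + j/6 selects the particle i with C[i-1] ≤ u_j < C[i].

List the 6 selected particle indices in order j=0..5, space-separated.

0 0 1 2 3 4

C = [9/37, 15/37, 23/37, 31/37, 35/37, 1]
j=0: u_0=1/180 ∈ [0, 9/37) → index 0
j=1: u_1=31/180 ∈ [0, 9/37) → index 0
j=2: u_2=61/180 ∈ [9/37, 15/37) → index 1
j=3: u_3=91/180 ∈ [15/37, 23/37) → index 2
j=4: u_4=121/180 ∈ [23/37, 31/37) → index 3
j=5: u_5=151/180 ∈ [31/37, 35/37) → index 4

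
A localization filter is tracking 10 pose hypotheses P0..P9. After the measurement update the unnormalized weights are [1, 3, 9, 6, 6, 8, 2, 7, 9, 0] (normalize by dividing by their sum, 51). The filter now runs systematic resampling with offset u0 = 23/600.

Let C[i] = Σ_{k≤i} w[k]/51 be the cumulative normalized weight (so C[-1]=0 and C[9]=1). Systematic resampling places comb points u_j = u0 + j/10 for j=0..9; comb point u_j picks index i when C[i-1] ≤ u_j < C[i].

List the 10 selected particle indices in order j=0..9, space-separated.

C = [1/51, 4/51, 13/51, 19/51, 25/51, 11/17, 35/51, 14/17, 1, 1]
j=0: u_0=23/600 ∈ [1/51, 4/51) → index 1
j=1: u_1=83/600 ∈ [4/51, 13/51) → index 2
j=2: u_2=143/600 ∈ [4/51, 13/51) → index 2
j=3: u_3=203/600 ∈ [13/51, 19/51) → index 3
j=4: u_4=263/600 ∈ [19/51, 25/51) → index 4
j=5: u_5=323/600 ∈ [25/51, 11/17) → index 5
j=6: u_6=383/600 ∈ [25/51, 11/17) → index 5
j=7: u_7=443/600 ∈ [35/51, 14/17) → index 7
j=8: u_8=503/600 ∈ [14/17, 1) → index 8
j=9: u_9=563/600 ∈ [14/17, 1) → index 8

1 2 2 3 4 5 5 7 8 8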